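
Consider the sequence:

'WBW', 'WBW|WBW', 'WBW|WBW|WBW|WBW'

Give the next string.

Each string is two copies of the previous one joined by '|'.
Doubling WBW|WBW|WBW|WBW with '|' between the halves:

WBW|WBW|WBW|WBW|WBW|WBW|WBW|WBW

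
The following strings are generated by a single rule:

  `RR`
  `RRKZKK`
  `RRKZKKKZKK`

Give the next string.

Every step adds KZKK to the end: s(k+1) = s(k)·KZKK.
One more step from RRKZKKKZKK gives the answer.

RRKZKKKZKKKZKK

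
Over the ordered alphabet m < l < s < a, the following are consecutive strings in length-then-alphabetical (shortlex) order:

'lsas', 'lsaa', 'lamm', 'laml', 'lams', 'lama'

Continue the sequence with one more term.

The successor of lama increments the rightmost position that isn't already a and resets every position after it to m.

lalm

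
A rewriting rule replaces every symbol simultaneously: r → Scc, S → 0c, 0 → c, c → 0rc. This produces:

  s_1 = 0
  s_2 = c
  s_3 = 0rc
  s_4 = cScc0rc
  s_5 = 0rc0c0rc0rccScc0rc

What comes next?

Rewriting the 18 symbols of 0rc0c0rc0rccScc0rc one by one yields c Scc 0rc c 0rc c Scc 0rc c Scc 0rc 0rc 0c 0rc 0rc c Scc 0rc; concatenated:

cScc0rcc0rccScc0rccScc0rc0rc0c0rc0rccScc0rc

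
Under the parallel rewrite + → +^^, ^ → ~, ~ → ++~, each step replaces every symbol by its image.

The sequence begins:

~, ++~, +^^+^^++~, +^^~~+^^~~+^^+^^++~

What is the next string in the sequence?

Applying the rule to each of the 19 symbols of +^^~~+^^~~+^^+^^++~ gives the pieces +^^ ~ ~ ++~ ++~ +^^ ~ ~ ++~ ++~ +^^ ~ ~ +^^ ~ ~ +^^ +^^ ++~, which concatenate to the answer.

+^^~~++~++~+^^~~++~++~+^^~~+^^~~+^^+^^++~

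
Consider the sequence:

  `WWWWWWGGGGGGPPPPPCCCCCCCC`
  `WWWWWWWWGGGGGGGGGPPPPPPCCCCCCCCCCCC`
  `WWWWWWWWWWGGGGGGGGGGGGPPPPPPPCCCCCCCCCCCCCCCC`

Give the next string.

Term n consists of 2n+2 W's, followed by 3n G's, followed by n+3 P's, followed by 4n C's, where the shown terms are n = 2, 3, 4.
For the next term, n = 5, so the run lengths are 12, 15, 8, 20.

WWWWWWWWWWWWGGGGGGGGGGGGGGGPPPPPPPPCCCCCCCCCCCCCCCCCCCC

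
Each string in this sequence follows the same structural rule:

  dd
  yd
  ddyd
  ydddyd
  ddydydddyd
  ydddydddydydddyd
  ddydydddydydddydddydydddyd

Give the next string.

From term 3 onward, concatenate the second-to-last term with the last: dd·yd = ddyd, yd·ddyd = ydddyd, …
The next term joins ydddydddydydddyd and ddydydddydydddydddydydddyd.

ydddydddydydddydddydydddydydddydddydydddyd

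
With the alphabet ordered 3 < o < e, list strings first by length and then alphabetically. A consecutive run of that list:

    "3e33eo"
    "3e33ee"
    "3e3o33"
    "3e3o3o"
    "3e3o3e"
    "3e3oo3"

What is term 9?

Stepping forward 3 times from 3e3oo3: 3e3oo3 → 3e3ooo → 3e3ooe, then the target.

3e3oe3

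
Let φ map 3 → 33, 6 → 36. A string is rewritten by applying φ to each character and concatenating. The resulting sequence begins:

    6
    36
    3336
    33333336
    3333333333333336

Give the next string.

Applying the rule to each of the 16 symbols of 3333333333333336 gives the pieces 33 33 33 33 33 33 33 33 33 33 33 33 33 33 33 36, which concatenate to the answer.

33333333333333333333333333333336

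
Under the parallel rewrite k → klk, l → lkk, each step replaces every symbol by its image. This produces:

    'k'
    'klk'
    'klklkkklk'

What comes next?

klklkkklklkkklkklkklklkkklk

Apply φ to klklkkklk symbol by symbol: k→klk, l→lkk, k→klk, l→lkk, k→klk, k→klk, k→klk, l→lkk, k→klk; joined: klk lkk klk lkk klk klk klk lkk klk.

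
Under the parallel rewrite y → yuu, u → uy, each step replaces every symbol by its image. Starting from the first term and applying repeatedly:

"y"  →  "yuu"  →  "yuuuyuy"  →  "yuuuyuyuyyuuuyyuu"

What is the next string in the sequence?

φ(yuuuyuyuyyuuuyyuu) expands symbol-by-symbol to yuu uy uy uy yuu uy yuu uy yuu yuu uy uy uy yuu yuu uy uy; joining the 17 pieces gives the next term.

yuuuyuyuyyuuuyyuuuyyuuyuuuyuyuyyuuyuuuyuy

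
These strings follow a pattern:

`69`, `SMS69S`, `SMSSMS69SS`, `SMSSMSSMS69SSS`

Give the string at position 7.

s(k+1) = SMS·s(k)·S, so each term gains SMS as a prefix and S as a suffix.
From SMSSMSSMS69SSS, 3 further steps: SMSSMSSMS69SSS → SMSSMSSMSSMS69SSSS → SMSSMSSMSSMSSMS69SSSSS → (answer).

SMSSMSSMSSMSSMSSMS69SSSSSS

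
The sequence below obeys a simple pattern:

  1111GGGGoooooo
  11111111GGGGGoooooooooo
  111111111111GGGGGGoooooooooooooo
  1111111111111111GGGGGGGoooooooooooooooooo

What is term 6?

111111111111111111111111GGGGGGGGGoooooooooooooooooooooooooo

The n-th term is 4n 1's then n+3 G's then 4n+2 o's (n = 1, 2, …).
Setting n = 6 gives 24, 9, 26 characters in each block.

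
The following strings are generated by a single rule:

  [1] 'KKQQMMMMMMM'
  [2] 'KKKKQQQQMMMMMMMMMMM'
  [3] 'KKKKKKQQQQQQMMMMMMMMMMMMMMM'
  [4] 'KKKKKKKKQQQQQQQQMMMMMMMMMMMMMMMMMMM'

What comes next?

Reading off run lengths: K runs 2, 4, 6, 8; Q runs 2, 4, 6, 8; M runs 7, 11, 15, 19 — each is linear in n (n = 1, 2, …).
Setting n = 5 gives 10, 10, 23 characters in each block.

KKKKKKKKKKQQQQQQQQQQMMMMMMMMMMMMMMMMMMMMMMM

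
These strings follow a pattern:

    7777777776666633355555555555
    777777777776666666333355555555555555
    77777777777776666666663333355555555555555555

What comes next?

7777777777777776666666666633333355555555555555555555

Term n consists of 2n+3 7's, followed by 2n-1 6's, followed by n 3's, followed by 3n+2 5's, where the shown terms are n = 3, 4, 5.
At n = 6 the blocks have lengths 15, 11, 6, 20.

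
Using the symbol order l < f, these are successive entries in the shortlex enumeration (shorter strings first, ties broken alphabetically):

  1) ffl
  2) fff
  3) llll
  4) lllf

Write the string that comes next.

llfl

Treat lllf as a base-2 numeral over the given alphabet and add one, carrying through any trailing f's.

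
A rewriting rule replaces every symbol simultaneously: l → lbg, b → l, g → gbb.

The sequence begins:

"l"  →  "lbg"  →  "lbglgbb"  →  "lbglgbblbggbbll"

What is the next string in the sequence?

Replace each of the 15 characters of lbglgbblbggbbll in place — lbg l gbb lbg gbb l l lbg l gbb gbb l l lbg lbg — and concatenate.

lbglgbblbggbblllbglgbbgbblllbglbg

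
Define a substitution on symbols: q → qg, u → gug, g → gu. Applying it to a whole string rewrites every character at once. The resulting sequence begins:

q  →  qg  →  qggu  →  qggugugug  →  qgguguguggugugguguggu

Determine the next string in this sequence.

Applying the rule to each of the 21 symbols of qgguguguggugugguguggu gives the pieces qg gu gu gug gu gug gu gug gu gu gug gu gug gu gu gug gu gug gu gu gug, which concatenate to the answer.

qgguguguggugugguguggugugugguguggugugugguguggugugug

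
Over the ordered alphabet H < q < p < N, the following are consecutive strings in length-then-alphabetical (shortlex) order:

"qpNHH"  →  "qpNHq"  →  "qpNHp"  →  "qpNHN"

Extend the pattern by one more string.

qpNqH

The successor of qpNHN increments the rightmost position that isn't already N and resets every position after it to H.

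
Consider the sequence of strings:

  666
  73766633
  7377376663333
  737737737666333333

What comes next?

73773773773766633333333

Every step adds 737 to the front and 33 to the end of the previous string.
One more step from 737737737666333333 gives the answer.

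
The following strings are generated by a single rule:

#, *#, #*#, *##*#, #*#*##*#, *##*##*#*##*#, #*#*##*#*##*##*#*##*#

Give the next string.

From term 3 onward, concatenate the second-to-last term with the last: #·*# = #*#, *#·#*# = *##*#, …
Continuing: *##*##*#*##*# · #*#*##*#*##*##*#*##*# gives term 8.

*##*##*#*##*##*#*##*#*##*##*#*##*#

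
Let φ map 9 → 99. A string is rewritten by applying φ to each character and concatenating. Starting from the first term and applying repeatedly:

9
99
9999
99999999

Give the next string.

Rewriting each symbol of 99999999: 9→99, 9→99, 9→99, 9→99, 9→99, 9→99, 9→99, 9→99, which concatenates to 99 99 99 99 99 99 99 99.

9999999999999999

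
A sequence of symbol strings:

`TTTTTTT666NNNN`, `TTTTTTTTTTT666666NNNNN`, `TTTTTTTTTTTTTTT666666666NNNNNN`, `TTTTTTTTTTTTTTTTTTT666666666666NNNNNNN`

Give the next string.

Reading off run lengths: T runs 7, 11, 15, 19; 6 runs 3, 6, 9, 12; N runs 4, 5, 6, 7 — each is linear in n (n = 1, 2, …).
Setting n = 5 gives 23, 15, 8 characters in each block.

TTTTTTTTTTTTTTTTTTTTTTT666666666666666NNNNNNNN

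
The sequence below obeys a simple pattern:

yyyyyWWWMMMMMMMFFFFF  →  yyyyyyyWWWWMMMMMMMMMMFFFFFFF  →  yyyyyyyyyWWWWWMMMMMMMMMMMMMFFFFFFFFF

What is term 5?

Each string has the form y^{2n+1} W^{n+1} M^{3n+1} F^{2n+1}, where the shown terms are n = 2, 3, 4.
For term 5, n = 6, so the run lengths are 13, 7, 19, 13.

yyyyyyyyyyyyyWWWWWWWMMMMMMMMMMMMMMMMMMMFFFFFFFFFFFFF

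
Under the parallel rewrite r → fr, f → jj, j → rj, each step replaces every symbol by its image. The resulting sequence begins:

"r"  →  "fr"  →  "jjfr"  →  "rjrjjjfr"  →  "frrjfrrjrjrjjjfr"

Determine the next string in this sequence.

jjfrfrrjjjfrfrrjfrrjfrrjrjrjjjfr

φ(frrjfrrjrjrjjjfr) expands symbol-by-symbol to jj fr fr rj jj fr fr rj fr rj fr rj rj rj jj fr; joining the 16 pieces gives the next term.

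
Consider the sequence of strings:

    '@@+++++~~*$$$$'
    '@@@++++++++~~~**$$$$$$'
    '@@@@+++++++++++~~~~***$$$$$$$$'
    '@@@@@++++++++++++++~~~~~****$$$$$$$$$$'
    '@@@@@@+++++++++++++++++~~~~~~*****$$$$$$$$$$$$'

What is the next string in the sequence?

The n-th term is n @'s then 3n-1 +'s then n ~'s then n-1 *'s then 2n $'s, where the shown terms are n = 2, 3, 4, 5, 6.
For the next term, n = 7, so the run lengths are 7, 20, 7, 6, 14.

@@@@@@@++++++++++++++++++++~~~~~~~******$$$$$$$$$$$$$$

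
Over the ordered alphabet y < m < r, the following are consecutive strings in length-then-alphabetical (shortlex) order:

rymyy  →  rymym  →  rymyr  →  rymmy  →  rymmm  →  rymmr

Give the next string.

Treat rymmr as a base-3 numeral over the given alphabet and add one, carrying through any trailing r's.

rymry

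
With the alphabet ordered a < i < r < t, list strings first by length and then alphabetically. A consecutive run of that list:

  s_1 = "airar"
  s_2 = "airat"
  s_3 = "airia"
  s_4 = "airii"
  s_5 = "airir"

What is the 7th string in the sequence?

airra

Advancing 2 positions from airir through airir → airit reaches term 7.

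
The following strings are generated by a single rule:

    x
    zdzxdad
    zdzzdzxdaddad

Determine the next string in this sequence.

Each term wraps the previous one in zdz on the left and dad on the right.
So the next term is zdz·zdzzdzxdaddad·dad.

zdzzdzzdzxdaddaddad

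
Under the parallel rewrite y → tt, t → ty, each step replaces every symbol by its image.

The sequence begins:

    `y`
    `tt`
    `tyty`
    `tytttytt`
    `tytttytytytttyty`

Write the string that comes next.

Rewriting the 16 symbols of tytttytytytttyty one by one yields ty tt ty ty ty tt ty tt ty tt ty ty ty tt ty tt; concatenated:

tytttytytytttytttytttytytytttytt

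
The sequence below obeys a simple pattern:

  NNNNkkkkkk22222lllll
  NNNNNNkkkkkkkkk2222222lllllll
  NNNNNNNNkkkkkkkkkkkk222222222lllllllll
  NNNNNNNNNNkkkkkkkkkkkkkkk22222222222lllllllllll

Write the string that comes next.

The n-th term is 2n N's then 3n k's then 2n+1 2's then 2n+1 l's, where the shown terms are n = 2, 3, 4, 5.
Setting n = 6 gives 12, 18, 13, 13 characters in each block.

NNNNNNNNNNNNkkkkkkkkkkkkkkkkkk2222222222222lllllllllllll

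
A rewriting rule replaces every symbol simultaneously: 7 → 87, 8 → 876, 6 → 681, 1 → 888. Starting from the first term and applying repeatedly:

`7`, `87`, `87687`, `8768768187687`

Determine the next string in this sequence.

Replace each of the 13 characters of 8768768187687 in place — 876 87 681 876 87 681 876 888 876 87 681 876 87 — and concatenate.

87687681876876818768888768768187687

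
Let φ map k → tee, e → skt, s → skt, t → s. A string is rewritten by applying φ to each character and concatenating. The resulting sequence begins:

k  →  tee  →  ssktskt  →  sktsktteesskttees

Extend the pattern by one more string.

sktteessktteesssktsktsktsktteesssktsktskt

Applying the rule to each of the 17 symbols of sktsktteesskttees gives the pieces skt tee s skt tee s s skt skt skt skt tee s s skt skt skt, which concatenate to the answer.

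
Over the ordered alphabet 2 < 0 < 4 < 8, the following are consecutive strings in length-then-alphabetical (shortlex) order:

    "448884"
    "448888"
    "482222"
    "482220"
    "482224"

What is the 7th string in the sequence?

482202

Advancing 2 positions from 482224 through 482224 → 482228 reaches term 7.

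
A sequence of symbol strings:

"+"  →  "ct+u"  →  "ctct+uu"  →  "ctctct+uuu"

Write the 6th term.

ctctctctct+uuuuu

Every step adds ct to the front and u to the end of the previous string.
From ctctct+uuu, 2 further steps: ctctct+uuu → ctctctct+uuuu → (answer).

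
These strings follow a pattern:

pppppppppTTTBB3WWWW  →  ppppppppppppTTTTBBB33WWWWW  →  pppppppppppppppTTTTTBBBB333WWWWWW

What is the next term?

ppppppppppppppppppTTTTTTBBBBB3333WWWWWWW

Reading off run lengths: p runs 9, 12, 15; T runs 3, 4, 5; B runs 2, 3, 4; 3 runs 1, 2, 3; W runs 4, 5, 6 — each is linear in n, where the shown terms are n = 3, 4, 5.
Setting n = 6 gives 18, 6, 5, 4, 7 characters in each block.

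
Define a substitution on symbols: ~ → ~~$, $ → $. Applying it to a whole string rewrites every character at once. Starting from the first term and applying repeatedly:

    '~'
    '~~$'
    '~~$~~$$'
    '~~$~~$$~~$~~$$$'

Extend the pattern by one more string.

Rewriting the 15 symbols of ~~$~~$$~~$~~$$$ one by one yields ~~$ ~~$ $ ~~$ ~~$ $ $ ~~$ ~~$ $ ~~$ ~~$ $ $ $; concatenated:

~~$~~$$~~$~~$$$~~$~~$$~~$~~$$$$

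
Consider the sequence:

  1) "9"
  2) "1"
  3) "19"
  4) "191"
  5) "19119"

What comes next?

19119191

From term 3 onward, concatenate the last term with the second-to-last: 1·9 = 19, 19·1 = 191, …
Continuing: 19119 · 191 gives term 6.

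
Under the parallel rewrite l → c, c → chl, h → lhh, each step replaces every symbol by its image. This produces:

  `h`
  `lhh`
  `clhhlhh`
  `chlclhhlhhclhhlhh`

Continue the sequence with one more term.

Applying the rule to each of the 17 symbols of chlclhhlhhclhhlhh gives the pieces chl lhh c chl c lhh lhh c lhh lhh chl c lhh lhh c lhh lhh, which concatenate to the answer.

chllhhcchlclhhlhhclhhlhhchlclhhlhhclhhlhh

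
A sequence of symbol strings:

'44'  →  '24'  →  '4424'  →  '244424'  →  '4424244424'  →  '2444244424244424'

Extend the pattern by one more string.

44242444242444244424244424

Each term (from the third on) is the two preceding terms concatenated in order: term 3 = 44·24 = 4424.
So term 7 is 4424244424·2444244424244424.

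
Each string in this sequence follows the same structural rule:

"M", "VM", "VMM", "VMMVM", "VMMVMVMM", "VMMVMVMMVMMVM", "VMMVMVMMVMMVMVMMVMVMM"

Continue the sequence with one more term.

Each term (from the third on) is the previous term followed by the one before it: term 3 = VM·M = VMM.
So term 8 is VMMVMVMMVMMVMVMMVMVMM·VMMVMVMMVMMVM.

VMMVMVMMVMMVMVMMVMVMMVMMVMVMMVMMVM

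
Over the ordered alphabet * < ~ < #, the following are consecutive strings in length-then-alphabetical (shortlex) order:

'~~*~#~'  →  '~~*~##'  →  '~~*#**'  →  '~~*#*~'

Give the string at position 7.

~~*#~~

Continuing the enumeration 3 steps past ~~*#*~: ~~*#*~ → ~~*#*# → ~~*#~* → (answer).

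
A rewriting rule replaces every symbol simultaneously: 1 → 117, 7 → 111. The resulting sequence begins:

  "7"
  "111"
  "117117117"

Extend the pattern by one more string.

Apply φ to 117117117 symbol by symbol: 1→117, 1→117, 7→111, 1→117, 1→117, 7→111, 1→117, 1→117, 7→111; joined: 117 117 111 117 117 111 117 117 111.

117117111117117111117117111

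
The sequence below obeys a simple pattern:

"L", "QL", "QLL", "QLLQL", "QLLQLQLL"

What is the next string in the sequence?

QLLQLQLLQLLQL

Each term (from the third on) is the previous term followed by the one before it: term 3 = QL·L = QLL.
So term 6 is QLLQLQLL·QLLQL.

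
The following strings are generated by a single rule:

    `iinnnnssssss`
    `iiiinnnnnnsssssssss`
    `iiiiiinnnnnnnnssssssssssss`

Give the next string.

The n-th term is 2n i's then 2n+2 n's then 3n+3 s's (n = 1, 2, …).
Setting n = 4 gives 8, 10, 15 characters in each block.

iiiiiiiinnnnnnnnnnsssssssssssssss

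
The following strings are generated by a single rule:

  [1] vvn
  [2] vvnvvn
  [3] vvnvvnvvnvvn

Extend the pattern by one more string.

vvnvvnvvnvvnvvnvvnvvnvvn

s(k+1) = s(k)·s(k) — each term doubles the last.
So the next term is two copies of vvnvvnvvnvvn.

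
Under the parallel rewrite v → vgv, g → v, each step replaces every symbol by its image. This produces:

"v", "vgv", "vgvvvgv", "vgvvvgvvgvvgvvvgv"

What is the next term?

vgvvvgvvgvvgvvvgvvgvvvgvvgvvvgvvgvvgvvvgv

φ(vgvvvgvvgvvgvvvgv) expands symbol-by-symbol to vgv v vgv vgv vgv v vgv vgv v vgv vgv v vgv vgv vgv v vgv; joining the 17 pieces gives the next term.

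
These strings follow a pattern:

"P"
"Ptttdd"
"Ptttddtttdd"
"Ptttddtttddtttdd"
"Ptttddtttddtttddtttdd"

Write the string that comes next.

Ptttddtttddtttddtttddtttdd

Every step adds tttdd to the end: s(k+1) = s(k)·tttdd.
So the next term is Ptttddtttddtttddtttdd·tttdd.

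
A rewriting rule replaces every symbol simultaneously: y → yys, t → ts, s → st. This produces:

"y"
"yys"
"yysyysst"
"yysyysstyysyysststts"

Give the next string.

Replace each of the 20 characters of yysyysstyysyysststts in place — yys yys st yys yys st st ts yys yys st yys yys st st ts st ts ts st — and concatenate.

yysyysstyysyysststtsyysyysstyysyysststtssttstsst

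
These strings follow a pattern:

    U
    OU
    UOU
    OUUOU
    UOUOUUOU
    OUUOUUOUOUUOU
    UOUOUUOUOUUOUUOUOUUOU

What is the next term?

Each term (from the third on) is the two preceding terms concatenated in order: term 3 = U·OU = UOU.
So term 8 is OUUOUUOUOUUOU·UOUOUUOUOUUOUUOUOUUOU.

OUUOUUOUOUUOUUOUOUUOUOUUOUUOUOUUOU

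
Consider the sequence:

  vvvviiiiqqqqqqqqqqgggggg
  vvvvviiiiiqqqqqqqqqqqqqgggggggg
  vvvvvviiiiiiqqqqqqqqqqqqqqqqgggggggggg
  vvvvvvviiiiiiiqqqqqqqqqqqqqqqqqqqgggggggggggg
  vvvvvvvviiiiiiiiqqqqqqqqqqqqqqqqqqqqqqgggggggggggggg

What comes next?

vvvvvvvvviiiiiiiiiqqqqqqqqqqqqqqqqqqqqqqqqqgggggggggggggggg

Each string has the form v^{n+1} i^{n+1} q^{3n+1} g^{2n}, where the shown terms are n = 3, 4, 5, 6, 7.
For the next term, n = 8, so the run lengths are 9, 9, 25, 16.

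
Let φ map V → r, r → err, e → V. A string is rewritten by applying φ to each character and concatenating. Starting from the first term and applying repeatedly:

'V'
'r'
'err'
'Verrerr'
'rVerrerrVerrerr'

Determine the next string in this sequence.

Applying the rule to each of the 15 symbols of rVerrerrVerrerr gives the pieces err r V err err V err err r V err err V err err, which concatenate to the answer.

errrVerrerrVerrerrrVerrerrVerrerr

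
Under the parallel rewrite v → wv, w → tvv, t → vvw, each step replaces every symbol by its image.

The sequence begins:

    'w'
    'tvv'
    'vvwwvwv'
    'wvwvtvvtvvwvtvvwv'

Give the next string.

Applying the rule to each of the 17 symbols of wvwvtvvtvvwvtvvwv gives the pieces tvv wv tvv wv vvw wv wv vvw wv wv tvv wv vvw wv wv tvv wv, which concatenate to the answer.

tvvwvtvvwvvvwwvwvvvwwvwvtvvwvvvwwvwvtvvwv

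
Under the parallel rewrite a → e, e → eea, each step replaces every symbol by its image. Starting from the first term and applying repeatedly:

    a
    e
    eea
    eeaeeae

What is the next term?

Rewriting each symbol of eeaeeae: e→eea, e→eea, a→e, e→eea, e→eea, a→e, e→eea, which concatenates to eea eea e eea eea e eea.

eeaeeaeeeaeeaeeea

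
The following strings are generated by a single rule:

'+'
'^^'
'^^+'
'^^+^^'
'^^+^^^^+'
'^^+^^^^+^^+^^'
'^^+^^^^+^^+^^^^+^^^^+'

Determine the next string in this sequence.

Each term (from the third on) is the previous term followed by the one before it: term 3 = ^^·+ = ^^+.
The next term joins ^^+^^^^+^^+^^^^+^^^^+ and ^^+^^^^+^^+^^.

^^+^^^^+^^+^^^^+^^^^+^^+^^^^+^^+^^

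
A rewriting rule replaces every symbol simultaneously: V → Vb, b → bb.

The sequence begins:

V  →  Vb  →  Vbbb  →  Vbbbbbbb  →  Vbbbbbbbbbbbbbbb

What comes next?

Replace each of the 16 characters of Vbbbbbbbbbbbbbbb in place — Vb bb bb bb bb bb bb bb bb bb bb bb bb bb bb bb — and concatenate.

Vbbbbbbbbbbbbbbbbbbbbbbbbbbbbbbb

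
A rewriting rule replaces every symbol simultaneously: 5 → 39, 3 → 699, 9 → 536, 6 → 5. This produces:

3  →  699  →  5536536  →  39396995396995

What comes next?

Replace each of the 14 characters of 39396995396995 in place — 699 536 699 536 5 536 536 39 699 536 5 536 536 39 — and concatenate.

699536699536553653639699536553653639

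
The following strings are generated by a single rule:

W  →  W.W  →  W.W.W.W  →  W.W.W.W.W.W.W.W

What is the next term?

W.W.W.W.W.W.W.W.W.W.W.W.W.W.W.W

Every step duplicates the string with '.' between the halves.
So the next term is two copies of W.W.W.W.W.W.W.W with '.' between the halves.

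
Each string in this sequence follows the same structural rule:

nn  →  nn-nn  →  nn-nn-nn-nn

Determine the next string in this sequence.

nn-nn-nn-nn-nn-nn-nn-nn

s(k+1) = s(k)·-·s(k) — each term doubles the last with '-' between the halves.
One more doubling of nn-nn-nn-nn gives the answer.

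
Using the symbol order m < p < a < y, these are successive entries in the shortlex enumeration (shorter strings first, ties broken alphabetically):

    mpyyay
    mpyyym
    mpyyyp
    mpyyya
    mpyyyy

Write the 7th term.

mammmp

Continuing the enumeration 2 steps past mpyyyy: mpyyyy → mammmm → (answer).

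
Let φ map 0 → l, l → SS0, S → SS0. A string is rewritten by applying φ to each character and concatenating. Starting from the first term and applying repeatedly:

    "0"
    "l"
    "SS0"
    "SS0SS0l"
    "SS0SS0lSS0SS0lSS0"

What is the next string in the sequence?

SS0SS0lSS0SS0lSS0SS0SS0lSS0SS0lSS0SS0SS0l

φ(SS0SS0lSS0SS0lSS0) expands symbol-by-symbol to SS0 SS0 l SS0 SS0 l SS0 SS0 SS0 l SS0 SS0 l SS0 SS0 SS0 l; joining the 17 pieces gives the next term.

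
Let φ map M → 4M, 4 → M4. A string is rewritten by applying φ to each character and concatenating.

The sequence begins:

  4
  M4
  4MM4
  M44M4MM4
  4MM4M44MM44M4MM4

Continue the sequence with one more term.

M44M4MM44MM4M44M4MM4M44MM44M4MM4

Replace each of the 16 characters of 4MM4M44MM44M4MM4 in place — M4 4M 4M M4 4M M4 M4 4M 4M M4 M4 4M M4 4M 4M M4 — and concatenate.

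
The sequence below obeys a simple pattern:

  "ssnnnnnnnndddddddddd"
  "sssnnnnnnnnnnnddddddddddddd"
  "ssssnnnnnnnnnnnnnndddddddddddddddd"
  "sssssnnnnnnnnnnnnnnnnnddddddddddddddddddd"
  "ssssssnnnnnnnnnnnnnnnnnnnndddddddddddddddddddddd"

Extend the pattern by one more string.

sssssssnnnnnnnnnnnnnnnnnnnnnnnddddddddddddddddddddddddd

Term n consists of n-1 s's, followed by 3n-1 n's, followed by 3n+1 d's, where the shown terms are n = 3, 4, 5, 6, 7.
Setting n = 8 gives 7, 23, 25 characters in each block.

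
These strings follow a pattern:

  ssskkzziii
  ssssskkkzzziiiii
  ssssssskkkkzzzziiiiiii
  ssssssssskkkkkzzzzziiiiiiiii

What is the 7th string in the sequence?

The n-th term is 2n+1 s's then n+1 k's then n+1 z's then 2n+1 i's (n = 1, 2, …).
Setting n = 7 gives 15, 8, 8, 15 characters in each block.

ssssssssssssssskkkkkkkkzzzzzzzziiiiiiiiiiiiiii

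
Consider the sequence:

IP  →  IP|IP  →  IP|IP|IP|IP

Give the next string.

IP|IP|IP|IP|IP|IP|IP|IP

Each string is two copies of the previous one joined by '|'.
One more doubling of IP|IP|IP|IP gives the answer.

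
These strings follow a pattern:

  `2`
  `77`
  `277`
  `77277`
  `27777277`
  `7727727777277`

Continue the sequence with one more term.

277772777727727777277

From term 3 onward, concatenate the second-to-last term with the last: 2·77 = 277, 77·277 = 77277, …
The next term joins 27777277 and 7727727777277.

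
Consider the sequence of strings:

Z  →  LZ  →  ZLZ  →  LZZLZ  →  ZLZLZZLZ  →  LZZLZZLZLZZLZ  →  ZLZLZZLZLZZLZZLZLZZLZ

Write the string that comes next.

From term 3 onward, concatenate the second-to-last term with the last: Z·LZ = ZLZ, LZ·ZLZ = LZZLZ, …
Continuing: LZZLZZLZLZZLZ · ZLZLZZLZLZZLZZLZLZZLZ gives term 8.

LZZLZZLZLZZLZZLZLZZLZLZZLZZLZLZZLZ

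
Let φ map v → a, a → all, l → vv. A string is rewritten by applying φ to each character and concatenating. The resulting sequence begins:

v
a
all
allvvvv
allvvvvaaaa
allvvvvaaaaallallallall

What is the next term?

allvvvvaaaaallallallallallvvvvallvvvvallvvvvallvvvv

φ(allvvvvaaaaallallallall) expands symbol-by-symbol to all vv vv a a a a all all all all all vv vv all vv vv all vv vv all vv vv; joining the 23 pieces gives the next term.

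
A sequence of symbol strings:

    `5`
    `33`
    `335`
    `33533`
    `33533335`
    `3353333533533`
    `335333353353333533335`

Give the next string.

Each term (from the third on) is the previous term followed by the one before it: term 3 = 33·5 = 335.
Continuing: 335333353353333533335 · 3353333533533 gives term 8.

3353333533533335333353353333533533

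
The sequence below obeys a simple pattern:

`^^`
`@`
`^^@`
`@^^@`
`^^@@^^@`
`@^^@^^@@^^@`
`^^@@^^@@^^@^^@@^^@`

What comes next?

@^^@^^@@^^@^^@@^^@@^^@^^@@^^@

Each term (from the third on) is the two preceding terms concatenated in order: term 3 = ^^·@ = ^^@.
The next term joins @^^@^^@@^^@ and ^^@@^^@@^^@^^@@^^@.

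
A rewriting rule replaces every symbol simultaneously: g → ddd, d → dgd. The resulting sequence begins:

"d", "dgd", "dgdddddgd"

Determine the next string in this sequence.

Apply φ to dgdddddgd symbol by symbol: d→dgd, g→ddd, d→dgd, d→dgd, d→dgd, d→dgd, d→dgd, g→ddd, d→dgd; joined: dgd ddd dgd dgd dgd dgd dgd ddd dgd.

dgdddddgddgddgddgddgdddddgd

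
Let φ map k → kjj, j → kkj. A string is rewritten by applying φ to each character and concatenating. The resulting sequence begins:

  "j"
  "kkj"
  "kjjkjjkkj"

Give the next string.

kjjkkjkkjkjjkkjkkjkjjkjjkkj

Expanding kjjkjjkkj: k→kjj, j→kkj, j→kkj, k→kjj, j→kkj, j→kkj, k→kjj, k→kjj, j→kkj. Concatenated: kjj kkj kkj kjj kkj kkj kjj kjj kkj.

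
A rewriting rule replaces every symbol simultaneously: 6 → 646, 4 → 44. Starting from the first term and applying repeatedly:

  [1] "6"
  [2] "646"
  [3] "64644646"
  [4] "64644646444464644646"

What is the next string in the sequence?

646446464444646446464444444464644646444464644646

φ(64644646444464644646) expands symbol-by-symbol to 646 44 646 44 44 646 44 646 44 44 44 44 646 44 646 44 44 646 44 646; joining the 20 pieces gives the next term.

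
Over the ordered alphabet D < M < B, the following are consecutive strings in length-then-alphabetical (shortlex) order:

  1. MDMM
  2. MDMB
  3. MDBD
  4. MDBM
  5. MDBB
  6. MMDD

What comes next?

Treat MMDD as a base-3 numeral over the given alphabet and add one, carrying through any trailing B's.

MMDM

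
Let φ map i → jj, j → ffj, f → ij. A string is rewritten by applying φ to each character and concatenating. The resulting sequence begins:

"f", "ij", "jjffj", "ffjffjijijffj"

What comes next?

φ(ffjffjijijffj) expands symbol-by-symbol to ij ij ffj ij ij ffj jj ffj jj ffj ij ij ffj; joining the 13 pieces gives the next term.

ijijffjijijffjjjffjjjffjijijffj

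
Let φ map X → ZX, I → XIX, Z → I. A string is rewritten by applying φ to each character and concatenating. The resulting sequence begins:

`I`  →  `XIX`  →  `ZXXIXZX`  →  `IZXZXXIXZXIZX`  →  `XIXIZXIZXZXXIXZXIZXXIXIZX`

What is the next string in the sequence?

Replace each of the 25 characters of XIXIZXIZXZXXIXZXIZXXIXIZX in place — ZX XIX ZX XIX I ZX XIX I ZX I ZX ZX XIX ZX I ZX XIX I ZX ZX XIX ZX XIX I ZX — and concatenate.

ZXXIXZXXIXIZXXIXIZXIZXZXXIXZXIZXXIXIZXZXXIXZXXIXIZX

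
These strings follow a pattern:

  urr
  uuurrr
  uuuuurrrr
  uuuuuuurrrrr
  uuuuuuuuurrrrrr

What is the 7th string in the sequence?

Term n consists of 2n-1 u's, followed by n+1 r's (n = 1, 2, …).
At n = 7 the blocks have lengths 13, 8.

uuuuuuuuuuuuurrrrrrrr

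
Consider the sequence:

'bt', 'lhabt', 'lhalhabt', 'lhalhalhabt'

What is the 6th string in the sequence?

Every step adds lha at the front: s(k+1) = lha·s(k).
From lhalhalhabt, 2 further steps: lhalhalhabt → lhalhalhalhabt → (answer).

lhalhalhalhalhabt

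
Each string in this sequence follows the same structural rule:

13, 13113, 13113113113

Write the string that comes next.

Every step duplicates the string with '1' between the halves.
Doubling 13113113113 with '1' between the halves:

13113113113113113113113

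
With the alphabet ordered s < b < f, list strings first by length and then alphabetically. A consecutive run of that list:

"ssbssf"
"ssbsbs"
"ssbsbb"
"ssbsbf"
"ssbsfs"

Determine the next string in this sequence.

ssbsfb

Treat ssbsfs as a base-3 numeral over the given alphabet and add one, carrying through any trailing f's.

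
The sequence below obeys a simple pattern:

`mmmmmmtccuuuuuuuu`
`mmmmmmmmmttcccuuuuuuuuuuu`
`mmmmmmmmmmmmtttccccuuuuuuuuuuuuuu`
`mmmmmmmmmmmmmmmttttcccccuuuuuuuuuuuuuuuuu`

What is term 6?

Term n consists of 3n m's, followed by n-1 t's, followed by n c's, followed by 3n+2 u's, where the shown terms are n = 2, 3, 4, 5.
Setting n = 7 gives 21, 6, 7, 23 characters in each block.

mmmmmmmmmmmmmmmmmmmmmttttttcccccccuuuuuuuuuuuuuuuuuuuuuuu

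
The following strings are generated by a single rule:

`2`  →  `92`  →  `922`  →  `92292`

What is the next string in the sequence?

92292922

From term 3 onward, concatenate the last term with the second-to-last: 92·2 = 922, 922·92 = 92292, …
The next term joins 92292 and 922.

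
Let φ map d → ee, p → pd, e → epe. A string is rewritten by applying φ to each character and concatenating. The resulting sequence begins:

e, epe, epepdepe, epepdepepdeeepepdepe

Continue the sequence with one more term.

epepdepepdeeepepdepepdeeepeepeepepdepepdeeepepdepe

Applying the rule to each of the 20 symbols of epepdepepdeeepepdepe gives the pieces epe pd epe pd ee epe pd epe pd ee epe epe epe pd epe pd ee epe pd epe, which concatenate to the answer.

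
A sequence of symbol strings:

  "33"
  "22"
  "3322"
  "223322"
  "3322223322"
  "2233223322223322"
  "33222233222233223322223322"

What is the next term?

Each term (from the third on) is the two preceding terms concatenated in order: term 3 = 33·22 = 3322.
So term 8 is 2233223322223322·33222233222233223322223322.

223322332222332233222233222233223322223322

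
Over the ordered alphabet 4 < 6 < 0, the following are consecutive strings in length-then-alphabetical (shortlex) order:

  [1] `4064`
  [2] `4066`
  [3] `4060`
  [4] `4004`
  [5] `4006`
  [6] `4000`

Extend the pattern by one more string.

6444

Treat 4000 as a base-3 numeral over the given alphabet and add one, carrying through any trailing 0's.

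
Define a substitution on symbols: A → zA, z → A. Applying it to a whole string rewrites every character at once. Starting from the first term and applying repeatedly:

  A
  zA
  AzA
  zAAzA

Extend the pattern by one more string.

AzAzAAzA

Apply φ to zAAzA symbol by symbol: z→A, A→zA, A→zA, z→A, A→zA; joined: A zA zA A zA.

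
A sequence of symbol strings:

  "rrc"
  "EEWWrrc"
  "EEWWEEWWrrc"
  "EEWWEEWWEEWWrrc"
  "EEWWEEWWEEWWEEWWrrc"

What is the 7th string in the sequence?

Every step adds EEWW at the front: s(k+1) = EEWW·s(k).
From EEWWEEWWEEWWEEWWrrc, 2 further steps: EEWWEEWWEEWWEEWWrrc → EEWWEEWWEEWWEEWWEEWWrrc → (answer).

EEWWEEWWEEWWEEWWEEWWEEWWrrc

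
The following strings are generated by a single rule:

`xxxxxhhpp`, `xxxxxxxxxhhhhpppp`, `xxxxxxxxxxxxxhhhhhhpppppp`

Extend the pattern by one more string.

Term n consists of 4n+1 x's, followed by 2n h's, followed by 2n p's (n = 1, 2, …).
At n = 4 the blocks have lengths 17, 8, 8.

xxxxxxxxxxxxxxxxxhhhhhhhhpppppppp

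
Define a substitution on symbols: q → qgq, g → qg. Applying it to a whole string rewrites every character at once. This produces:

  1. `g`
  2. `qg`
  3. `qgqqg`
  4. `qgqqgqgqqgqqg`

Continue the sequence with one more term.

Rewriting the 13 symbols of qgqqgqgqqgqqg one by one yields qgq qg qgq qgq qg qgq qg qgq qgq qg qgq qgq qg; concatenated:

qgqqgqgqqgqqgqgqqgqgqqgqqgqgqqgqqg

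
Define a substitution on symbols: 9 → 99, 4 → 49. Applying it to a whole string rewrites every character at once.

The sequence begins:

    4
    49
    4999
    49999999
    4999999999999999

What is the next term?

Rewriting the 16 symbols of 4999999999999999 one by one yields 49 99 99 99 99 99 99 99 99 99 99 99 99 99 99 99; concatenated:

49999999999999999999999999999999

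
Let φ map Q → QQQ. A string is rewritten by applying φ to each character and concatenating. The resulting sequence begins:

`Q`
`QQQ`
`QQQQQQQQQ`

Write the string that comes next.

Expanding QQQQQQQQQ: Q→QQQ, Q→QQQ, Q→QQQ, Q→QQQ, Q→QQQ, Q→QQQ, Q→QQQ, Q→QQQ, Q→QQQ. Concatenated: QQQ QQQ QQQ QQQ QQQ QQQ QQQ QQQ QQQ.

QQQQQQQQQQQQQQQQQQQQQQQQQQQ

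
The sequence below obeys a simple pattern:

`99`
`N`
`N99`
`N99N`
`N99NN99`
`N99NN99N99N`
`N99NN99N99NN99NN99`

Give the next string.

From term 3 onward, concatenate the last term with the second-to-last: N·99 = N99, N99·N = N99N, …
So term 8 is N99NN99N99NN99NN99·N99NN99N99N.

N99NN99N99NN99NN99N99NN99N99N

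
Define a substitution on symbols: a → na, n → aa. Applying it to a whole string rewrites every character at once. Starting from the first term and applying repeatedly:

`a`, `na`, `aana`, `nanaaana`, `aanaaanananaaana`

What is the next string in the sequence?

φ(aanaaanananaaana) expands symbol-by-symbol to na na aa na na na aa na aa na aa na na na aa na; joining the 16 pieces gives the next term.

nanaaanananaaanaaanaaanananaaana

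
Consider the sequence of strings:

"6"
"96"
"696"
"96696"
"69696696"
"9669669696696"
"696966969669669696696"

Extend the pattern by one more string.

9669669696696696966969669669696696

From term 3 onward, concatenate the second-to-last term with the last: 6·96 = 696, 96·696 = 96696, …
Continuing: 9669669696696 · 696966969669669696696 gives term 8.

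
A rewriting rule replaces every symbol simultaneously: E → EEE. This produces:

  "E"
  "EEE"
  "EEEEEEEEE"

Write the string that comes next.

Apply φ to EEEEEEEEE symbol by symbol: E→EEE, E→EEE, E→EEE, E→EEE, E→EEE, E→EEE, E→EEE, E→EEE, E→EEE; joined: EEE EEE EEE EEE EEE EEE EEE EEE EEE.

EEEEEEEEEEEEEEEEEEEEEEEEEEE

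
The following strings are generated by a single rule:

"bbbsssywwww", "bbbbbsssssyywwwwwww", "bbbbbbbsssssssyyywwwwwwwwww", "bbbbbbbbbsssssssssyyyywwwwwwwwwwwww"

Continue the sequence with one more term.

Reading off run lengths: b runs 3, 5, 7, 9; s runs 3, 5, 7, 9; y runs 1, 2, 3, 4; w runs 4, 7, 10, 13 — each is linear in n (n = 1, 2, …).
Setting n = 5 gives 11, 11, 5, 16 characters in each block.

bbbbbbbbbbbsssssssssssyyyyywwwwwwwwwwwwwwww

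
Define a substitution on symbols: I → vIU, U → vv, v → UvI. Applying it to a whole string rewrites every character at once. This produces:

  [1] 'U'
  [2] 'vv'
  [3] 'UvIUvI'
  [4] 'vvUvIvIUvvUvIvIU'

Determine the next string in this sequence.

Rewriting the 16 symbols of vvUvIvIUvvUvIvIU one by one yields UvI UvI vv UvI vIU UvI vIU vv UvI UvI vv UvI vIU UvI vIU vv; concatenated:

UvIUvIvvUvIvIUUvIvIUvvUvIUvIvvUvIvIUUvIvIUvv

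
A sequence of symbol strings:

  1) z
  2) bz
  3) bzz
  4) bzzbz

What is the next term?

From term 3 onward, concatenate the last term with the second-to-last: bz·z = bzz, bzz·bz = bzzbz, …
Continuing: bzzbz · bzz gives term 5.

bzzbzbzz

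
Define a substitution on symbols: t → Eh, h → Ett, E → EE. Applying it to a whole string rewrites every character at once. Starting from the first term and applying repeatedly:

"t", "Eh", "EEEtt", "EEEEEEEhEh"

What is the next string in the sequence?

Expanding EEEEEEEhEh: E→EE, E→EE, E→EE, E→EE, E→EE, E→EE, E→EE, h→Ett, E→EE, h→Ett. Concatenated: EE EE EE EE EE EE EE Ett EE Ett.

EEEEEEEEEEEEEEEttEEEtt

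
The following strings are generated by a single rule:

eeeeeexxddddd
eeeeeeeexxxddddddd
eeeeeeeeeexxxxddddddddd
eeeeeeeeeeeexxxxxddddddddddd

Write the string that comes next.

The n-th term is 2n+2 e's then n x's then 2n+1 d's, where the shown terms are n = 2, 3, 4, 5.
For the next term, n = 6, so the run lengths are 14, 6, 13.

eeeeeeeeeeeeeexxxxxxddddddddddddd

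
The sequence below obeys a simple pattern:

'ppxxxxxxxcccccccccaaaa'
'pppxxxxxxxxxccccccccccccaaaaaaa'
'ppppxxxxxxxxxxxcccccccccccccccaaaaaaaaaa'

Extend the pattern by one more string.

pppppxxxxxxxxxxxxxccccccccccccccccccaaaaaaaaaaaaa

Reading off run lengths: p runs 2, 3, 4; x runs 7, 9, 11; c runs 9, 12, 15; a runs 4, 7, 10 — each is linear in n, where the shown terms are n = 2, 3, 4.
At n = 5 the blocks have lengths 5, 13, 18, 13.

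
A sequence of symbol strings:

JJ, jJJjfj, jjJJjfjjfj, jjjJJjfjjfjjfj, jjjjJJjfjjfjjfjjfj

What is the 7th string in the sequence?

jjjjjjJJjfjjfjjfjjfjjfjjfj

Each term wraps the previous one in j on the left and jfj on the right.
From jjjjJJjfjjfjjfjjfj, 2 further steps: jjjjJJjfjjfjjfjjfj → jjjjjJJjfjjfjjfjjfjjfj → (answer).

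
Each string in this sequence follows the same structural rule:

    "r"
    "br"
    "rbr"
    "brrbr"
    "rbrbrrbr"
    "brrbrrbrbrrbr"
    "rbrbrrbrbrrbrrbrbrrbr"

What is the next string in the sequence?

From term 3 onward, concatenate the second-to-last term with the last: r·br = rbr, br·rbr = brrbr, …
So term 8 is brrbrrbrbrrbr·rbrbrrbrbrrbrrbrbrrbr.

brrbrrbrbrrbrrbrbrrbrbrrbrrbrbrrbr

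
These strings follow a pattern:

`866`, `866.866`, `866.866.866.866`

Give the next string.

Each string is two copies of the previous one joined by '.'.
Doubling 866.866.866.866 with '.' between the halves:

866.866.866.866.866.866.866.866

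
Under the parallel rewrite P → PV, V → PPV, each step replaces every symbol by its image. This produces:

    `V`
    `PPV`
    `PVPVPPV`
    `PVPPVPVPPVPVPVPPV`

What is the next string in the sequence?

φ(PVPPVPVPPVPVPVPPV) expands symbol-by-symbol to PV PPV PV PV PPV PV PPV PV PV PPV PV PPV PV PPV PV PV PPV; joining the 17 pieces gives the next term.

PVPPVPVPVPPVPVPPVPVPVPPVPVPPVPVPPVPVPVPPV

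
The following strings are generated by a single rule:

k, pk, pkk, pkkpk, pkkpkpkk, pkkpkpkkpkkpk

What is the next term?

pkkpkpkkpkkpkpkkpkpkk

From term 3 onward, concatenate the last term with the second-to-last: pk·k = pkk, pkk·pk = pkkpk, …
Continuing: pkkpkpkkpkkpk · pkkpkpkk gives term 7.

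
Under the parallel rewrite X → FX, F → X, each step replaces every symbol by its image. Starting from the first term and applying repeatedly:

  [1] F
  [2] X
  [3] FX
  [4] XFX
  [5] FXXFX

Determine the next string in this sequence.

XFXFXXFX

Apply φ to FXXFX symbol by symbol: F→X, X→FX, X→FX, F→X, X→FX; joined: X FX FX X FX.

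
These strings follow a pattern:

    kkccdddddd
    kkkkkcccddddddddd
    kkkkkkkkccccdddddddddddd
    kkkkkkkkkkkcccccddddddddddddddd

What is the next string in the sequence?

The n-th term is 3n-1 k's then n+1 c's then 3n+3 d's (n = 1, 2, …).
Setting n = 5 gives 14, 6, 18 characters in each block.

kkkkkkkkkkkkkkccccccdddddddddddddddddd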